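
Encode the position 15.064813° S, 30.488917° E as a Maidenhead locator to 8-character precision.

KH54fw84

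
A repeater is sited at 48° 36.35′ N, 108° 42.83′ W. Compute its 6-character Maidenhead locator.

DN58po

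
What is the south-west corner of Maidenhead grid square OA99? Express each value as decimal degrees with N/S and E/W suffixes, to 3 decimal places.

Field O=14, A=0: +14·20° lon, +0·10° lat → SW at lon 100°, lat -90°.
Square 9, 9: +9·2° lon, +9·1° lat → SW at lon 118°, lat -81°.
latitude 81.000° S, longitude 118.000° E.

81.000° S, 118.000° E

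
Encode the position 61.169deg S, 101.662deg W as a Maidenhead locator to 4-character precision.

DC98

Add 180° to longitude and 90° to latitude: 78.34, 28.83.
Field (20°×10°, letters A–R): 78.34/20 → 3 → D, 28.83/10 → 2 → C; chars DC.
Square (2°×1°, digits 0–9): 18.34/2 → 9, 8.83/1 → 8; chars 98.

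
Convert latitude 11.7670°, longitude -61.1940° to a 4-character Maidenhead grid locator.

FK91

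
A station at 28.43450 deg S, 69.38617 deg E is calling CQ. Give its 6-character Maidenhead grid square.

MG41qn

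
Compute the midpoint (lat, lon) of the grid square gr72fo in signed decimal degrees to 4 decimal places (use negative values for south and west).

Field G=6, R=17: +6·20° lon, +17·10° lat → SW at lon -60°, lat 80°.
Square 7, 2: +7·2° lon, +2·1° lat → SW at lon -46°, lat 82°.
Subsquare f=5, o=14: +5·0.0833333° lon, +14·0.0416667° lat → SW at lon -45.5833°, lat 82.5833°.
Cell spans 0.0833333° lon × 0.0416667° lat. Centre is SW corner plus half of each.
latitude 82.6042, longitude -45.5417.

82.6042, -45.5417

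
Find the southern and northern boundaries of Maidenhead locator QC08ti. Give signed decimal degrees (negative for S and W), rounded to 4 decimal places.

Field Q=16, C=2: +16·20° lon, +2·10° lat → SW at lon 140°, lat -70°.
Square 0, 8: +0·2° lon, +8·1° lat → SW at lon 140°, lat -62°.
Subsquare t=19, i=8: +19·0.0833333° lon, +8·0.0416667° lat → SW at lon 141.583°, lat -61.6667°.
Cell spans 0.0833333° lon × 0.0416667° lat.
south -61.6667, north -61.6250.

-61.6667, -61.6250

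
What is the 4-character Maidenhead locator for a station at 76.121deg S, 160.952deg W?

Shift to the Maidenhead origin (180°W, 90°S): lon 19.05, lat 13.88.
Field: lon ⌊19.05/20⌋ = 0 → A; lat ⌊13.88/10⌋ = 1 → B.
Square: lon ⌊19.05/2⌋ = 9; lat ⌊3.88/1⌋ = 3.

AB93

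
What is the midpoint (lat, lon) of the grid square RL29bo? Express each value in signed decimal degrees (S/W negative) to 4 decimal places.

29.6042, 164.1250

Field R=17, L=11: +17·20° lon, +11·10° lat → SW at lon 160°, lat 20°.
Square 2, 9: +2·2° lon, +9·1° lat → SW at lon 164°, lat 29°.
Subsquare b=1, o=14: +1·0.0833333° lon, +14·0.0416667° lat → SW at lon 164.083°, lat 29.5833°.
Cell spans 0.0833333° lon × 0.0416667° lat. Centre is SW corner plus half of each.
latitude 29.6042, longitude 164.1250.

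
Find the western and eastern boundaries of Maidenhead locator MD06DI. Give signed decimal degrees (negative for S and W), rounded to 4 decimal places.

60.2500, 60.3333

Field M=12, D=3: +12·20° lon, +3·10° lat → SW at lon 60°, lat -60°.
Square 0, 6: +0·2° lon, +6·1° lat → SW at lon 60°, lat -54°.
Subsquare d=3, i=8: +3·0.0833333° lon, +8·0.0416667° lat → SW at lon 60.25°, lat -53.6667°.
Cell spans 0.0833333° lon × 0.0416667° lat.
west 60.2500, east 60.3333.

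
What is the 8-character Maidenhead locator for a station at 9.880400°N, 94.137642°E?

NJ79bv61

Offset from 180°W / 90°S: lon 274.13764°, lat 99.88040°.
Field (20°×10°, letters A–R): lon ⌊274.13764/20⌋ = 13 → N; lat ⌊99.88040/10⌋ = 9 → J.
Square (2°×1°, digits 0–9): lon ⌊14.13764/2⌋ = 7; lat ⌊9.88040/1⌋ = 9.
Subsquare (5′×2.5′, letters a–x): lon ⌊0.13764/0.0833333⌋ = 1 → b; lat ⌊0.88040/0.0416667⌋ = 21 → v.
Extended square (30″×15″, digits 0–9): lon ⌊0.05431/0.00833333⌋ = 6; lat ⌊0.00540/0.00416667⌋ = 1.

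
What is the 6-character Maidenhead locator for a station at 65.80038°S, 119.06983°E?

OC94me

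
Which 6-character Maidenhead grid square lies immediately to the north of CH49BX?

CI40ba

Latitude subsquare x = 23; +1 → 24, wraps to 0 = a, carry into square.
Latitude square 9; +1 → 10, wraps to 0, carry into field.
Latitude field H = 7; +1 → 8 = I.
The longitude characters are unchanged.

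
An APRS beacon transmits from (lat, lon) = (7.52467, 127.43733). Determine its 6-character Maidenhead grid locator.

Offset from 180°W / 90°S: lon 307.4373°, lat 97.5247°.
Field: 307.4373/20 → 15 → P, 97.5247/10 → 9 → J; chars PJ.
Square: 7.4373/2 → 3, 7.5247/1 → 7; chars 37.
Subsquare: 1.4373/0.0833333 → 17 → r, 0.5247/0.0416667 → 12 → m; chars rm.

PJ37rm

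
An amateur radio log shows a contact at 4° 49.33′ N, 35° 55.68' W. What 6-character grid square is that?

HJ24at

Offset from 180°W / 90°S: lon 144.0720°, lat 94.8222°.
Field: 144.0720/20 → 7 → H, 94.8222/10 → 9 → J; chars HJ.
Square: 4.0720/2 → 2, 4.8222/1 → 4; chars 24.
Subsquare: 0.0720/0.0833333 → 0 → a, 0.8222/0.0416667 → 19 → t; chars at.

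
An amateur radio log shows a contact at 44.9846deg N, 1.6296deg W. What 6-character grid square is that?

IN94ex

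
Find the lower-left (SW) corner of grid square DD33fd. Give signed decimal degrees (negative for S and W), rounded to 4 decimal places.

-56.8750, -113.5833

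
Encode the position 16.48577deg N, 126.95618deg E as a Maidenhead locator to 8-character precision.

PK36ll46

Offset from 180°W / 90°S: lon 306.95618°, lat 106.48577°.
Field (20°×10°, letters A–R): lon ⌊306.95618/20⌋ = 15 → P; lat ⌊106.48577/10⌋ = 10 → K.
Square (2°×1°, digits 0–9): lon ⌊6.95618/2⌋ = 3; lat ⌊6.48577/1⌋ = 6.
Subsquare (5′×2.5′, letters a–x): lon ⌊0.95618/0.0833333⌋ = 11 → l; lat ⌊0.48577/0.0416667⌋ = 11 → l.
Extended square (30″×15″, digits 0–9): lon ⌊0.03951/0.00833333⌋ = 4; lat ⌊0.02744/0.00416667⌋ = 6.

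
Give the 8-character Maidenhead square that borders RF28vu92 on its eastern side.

RF28wu02

Longitude extended square 9; +1 → 10, wraps to 0, carry into subsquare.
Longitude subsquare v = 21; +1 → 22 = w.
The latitude characters are unchanged.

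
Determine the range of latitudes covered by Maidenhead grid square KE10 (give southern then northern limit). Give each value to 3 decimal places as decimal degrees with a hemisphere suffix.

Field K=10, E=4: +10·20° lon, +4·10° lat → SW at lon 20°, lat -50°.
Square 1, 0: +1·2° lon, +0·1° lat → SW at lon 22°, lat -50°.
Cell spans 2° lon × 1° lat.
south 50.000° S, north 49.000° S.

50.000° S, 49.000° S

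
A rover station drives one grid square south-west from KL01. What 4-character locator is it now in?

Longitude square 0; −1 → -1, wraps to 9, carry into field.
Longitude field K = 10; −1 → 9 = J.
Latitude square 1; −1 → 0.

JL90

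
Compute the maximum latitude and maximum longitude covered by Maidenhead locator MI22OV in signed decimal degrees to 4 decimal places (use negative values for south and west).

-7.0833, 65.2500

Field M=12, I=8: +12·20° lon, +8·10° lat → SW at lon 60°, lat -10°.
Square 2, 2: +2·2° lon, +2·1° lat → SW at lon 64°, lat -8°.
Subsquare o=14, v=21: +14·0.0833333° lon, +21·0.0416667° lat → SW at lon 65.1667°, lat -7.125°.
Cell spans 0.0833333° lon × 0.0416667° lat. NE corner is SW corner plus one full cell.
latitude -7.0833, longitude 65.2500.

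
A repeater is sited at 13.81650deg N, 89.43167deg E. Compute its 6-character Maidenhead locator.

Add 180° to longitude and 90° to latitude: 269.4317, 103.8165.
Field: lon ⌊269.4317/20⌋ = 13 → N; lat ⌊103.8165/10⌋ = 10 → K.
Square: lon ⌊9.4317/2⌋ = 4; lat ⌊3.8165/1⌋ = 3.
Subsquare: lon ⌊1.4317/0.0833333⌋ = 17 → r; lat ⌊0.8165/0.0416667⌋ = 19 → t.

NK43rt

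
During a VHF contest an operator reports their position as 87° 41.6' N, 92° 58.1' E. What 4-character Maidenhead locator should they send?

NR67

Shift to the Maidenhead origin (180°W, 90°S): lon 272.97, lat 177.69.
Field: 272.97/20 → 13 → N, 177.69/10 → 17 → R; chars NR.
Square: 12.97/2 → 6, 7.69/1 → 7; chars 67.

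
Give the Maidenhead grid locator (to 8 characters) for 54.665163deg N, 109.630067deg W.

DO54ep49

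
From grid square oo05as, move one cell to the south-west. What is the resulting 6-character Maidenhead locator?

Longitude subsquare a = 0; −1 → -1, wraps to 23 = x, carry into square.
Longitude square 0; −1 → -1, wraps to 9, carry into field.
Longitude field O = 14; −1 → 13 = N.
Latitude subsquare s = 18; −1 → 17 = r.

NO95xr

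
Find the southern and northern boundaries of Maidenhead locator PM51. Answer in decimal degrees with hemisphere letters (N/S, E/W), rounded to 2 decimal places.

Field P=15, M=12: +15·20° lon, +12·10° lat → SW at lon 120°, lat 30°.
Square 5, 1: +5·2° lon, +1·1° lat → SW at lon 130°, lat 31°.
Cell spans 2° lon × 1° lat.
south 31.00° N, north 32.00° N.

31.00° N, 32.00° N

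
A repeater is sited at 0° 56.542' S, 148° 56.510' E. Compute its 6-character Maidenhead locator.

QI49lb

Add 180° to longitude and 90° to latitude: 328.9418, 89.0576.
Field: 328.9418/20 → 16 → Q, 89.0576/10 → 8 → I; chars QI.
Square: 8.9418/2 → 4, 9.0576/1 → 9; chars 49.
Subsquare: 0.9418/0.0833333 → 11 → l, 0.0576/0.0416667 → 1 → b; chars lb.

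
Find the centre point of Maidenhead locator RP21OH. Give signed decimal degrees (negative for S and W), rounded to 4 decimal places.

Field R=17, P=15: +17·20° lon, +15·10° lat → SW at lon 160°, lat 60°.
Square 2, 1: +2·2° lon, +1·1° lat → SW at lon 164°, lat 61°.
Subsquare o=14, h=7: +14·0.0833333° lon, +7·0.0416667° lat → SW at lon 165.167°, lat 61.2917°.
Cell spans 0.0833333° lon × 0.0416667° lat. Centre is SW corner plus half of each.
latitude 61.3125, longitude 165.2083.

61.3125, 165.2083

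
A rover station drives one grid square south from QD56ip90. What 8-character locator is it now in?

Latitude extended square 0; −1 → -1, wraps to 9, carry into subsquare.
Latitude subsquare p = 15; −1 → 14 = o.
The longitude characters are unchanged.

QD56io99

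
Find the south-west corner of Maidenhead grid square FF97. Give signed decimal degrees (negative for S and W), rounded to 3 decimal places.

-33.000, -62.000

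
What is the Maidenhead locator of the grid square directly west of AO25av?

AO15xv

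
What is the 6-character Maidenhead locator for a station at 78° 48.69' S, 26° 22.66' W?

Add 180° to longitude and 90° to latitude: 153.6223, 11.1885.
Field: 153.6223/20 → 7 → H, 11.1885/10 → 1 → B; chars HB.
Square: 13.6223/2 → 6, 1.1885/1 → 1; chars 61.
Subsquare: 1.6223/0.0833333 → 19 → t, 0.1885/0.0416667 → 4 → e; chars te.

HB61te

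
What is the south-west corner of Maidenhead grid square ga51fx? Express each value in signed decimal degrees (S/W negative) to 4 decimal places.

Field G=6, A=0: +6·20° lon, +0·10° lat → SW at lon -60°, lat -90°.
Square 5, 1: +5·2° lon, +1·1° lat → SW at lon -50°, lat -89°.
Subsquare f=5, x=23: +5·0.0833333° lon, +23·0.0416667° lat → SW at lon -49.5833°, lat -88.0417°.
latitude -88.0417, longitude -49.5833.

-88.0417, -49.5833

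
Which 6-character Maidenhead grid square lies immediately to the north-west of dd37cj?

Longitude subsquare c = 2; −1 → 1 = b.
Latitude subsquare j = 9; +1 → 10 = k.

DD37bk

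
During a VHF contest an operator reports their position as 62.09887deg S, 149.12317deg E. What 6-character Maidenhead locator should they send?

QC47nv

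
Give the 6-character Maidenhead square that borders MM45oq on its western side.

MM45nq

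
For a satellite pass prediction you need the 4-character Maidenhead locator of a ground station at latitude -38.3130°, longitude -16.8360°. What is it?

IF11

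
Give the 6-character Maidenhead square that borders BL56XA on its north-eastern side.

BL66ab

Longitude subsquare x = 23; +1 → 24, wraps to 0 = a, carry into square.
Longitude square 5; +1 → 6.
Latitude subsquare a = 0; +1 → 1 = b.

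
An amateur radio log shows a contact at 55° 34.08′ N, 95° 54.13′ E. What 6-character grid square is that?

NO75wn

Offset from 180°W / 90°S: lon 275.9022°, lat 145.5680°.
Field: 275.9022/20 → 13 → N, 145.5680/10 → 14 → O; chars NO.
Square: 15.9022/2 → 7, 5.5680/1 → 5; chars 75.
Subsquare: 1.9022/0.0833333 → 22 → w, 0.5680/0.0416667 → 13 → n; chars wn.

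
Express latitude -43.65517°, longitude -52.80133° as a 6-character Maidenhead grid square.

GE36oi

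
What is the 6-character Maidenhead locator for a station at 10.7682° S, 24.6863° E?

KH29if

Add 180° to longitude and 90° to latitude: 204.6863, 79.2318.
Field (20°×10°, letters A–R): 204.6863/20 → 10 → K, 79.2318/10 → 7 → H; chars KH.
Square (2°×1°, digits 0–9): 4.6863/2 → 2, 9.2318/1 → 9; chars 29.
Subsquare (5′×2.5′, letters a–x): 0.6863/0.0833333 → 8 → i, 0.2318/0.0416667 → 5 → f; chars if.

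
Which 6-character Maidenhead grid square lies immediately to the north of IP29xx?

IQ20xa

Latitude subsquare x = 23; +1 → 24, wraps to 0 = a, carry into square.
Latitude square 9; +1 → 10, wraps to 0, carry into field.
Latitude field P = 15; +1 → 16 = Q.
The longitude characters are unchanged.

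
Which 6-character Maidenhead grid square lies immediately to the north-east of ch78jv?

CH78kw

Longitude subsquare j = 9; +1 → 10 = k.
Latitude subsquare v = 21; +1 → 22 = w.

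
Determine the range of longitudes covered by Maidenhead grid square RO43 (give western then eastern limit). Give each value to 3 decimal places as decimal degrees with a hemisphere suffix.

Field R=17, O=14: +17·20° lon, +14·10° lat → SW at lon 160°, lat 50°.
Square 4, 3: +4·2° lon, +3·1° lat → SW at lon 168°, lat 53°.
Cell spans 2° lon × 1° lat.
west 168.000° E, east 170.000° E.

168.000° E, 170.000° E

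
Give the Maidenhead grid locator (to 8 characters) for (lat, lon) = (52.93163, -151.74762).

Offset from 180°W / 90°S: lon 28.25238°, lat 142.93163°.
Field: 28.25238/20 → 1 → B, 142.93163/10 → 14 → O; chars BO.
Square: 8.25238/2 → 4, 2.93163/1 → 2; chars 42.
Subsquare: 0.25238/0.0833333 → 3 → d, 0.93163/0.0416667 → 22 → w; chars dw.
Extended square: 0.00238/0.00833333 → 0, 0.01496/0.00416667 → 3; chars 03.

BO42dw03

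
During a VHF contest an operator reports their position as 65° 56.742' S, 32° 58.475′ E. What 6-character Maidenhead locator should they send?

KC64lb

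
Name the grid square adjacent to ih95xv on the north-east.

JH05aw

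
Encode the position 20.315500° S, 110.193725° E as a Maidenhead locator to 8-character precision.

OG59cq34

Shift to the Maidenhead origin (180°W, 90°S): lon 290.19372, lat 69.68450.
Field: 290.19372/20 → 14 → O, 69.68450/10 → 6 → G; chars OG.
Square: 10.19372/2 → 5, 9.68450/1 → 9; chars 59.
Subsquare: 0.19372/0.0833333 → 2 → c, 0.68450/0.0416667 → 16 → q; chars cq.
Extended square: 0.02706/0.00833333 → 3, 0.01783/0.00416667 → 4; chars 34.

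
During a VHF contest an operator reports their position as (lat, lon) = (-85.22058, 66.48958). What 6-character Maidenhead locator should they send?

MA34fs

Shift to the Maidenhead origin (180°W, 90°S): lon 246.4896, lat 4.7794.
Field (20°×10°, letters A–R): lon ⌊246.4896/20⌋ = 12 → M; lat ⌊4.7794/10⌋ = 0 → A.
Square (2°×1°, digits 0–9): lon ⌊6.4896/2⌋ = 3; lat ⌊4.7794/1⌋ = 4.
Subsquare (5′×2.5′, letters a–x): lon ⌊0.4896/0.0833333⌋ = 5 → f; lat ⌊0.7794/0.0416667⌋ = 18 → s.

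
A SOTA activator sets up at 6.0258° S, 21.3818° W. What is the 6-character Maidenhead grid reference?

HI93hx

Shift to the Maidenhead origin (180°W, 90°S): lon 158.6182, lat 83.9742.
Field: lon ⌊158.6182/20⌋ = 7 → H; lat ⌊83.9742/10⌋ = 8 → I.
Square: lon ⌊18.6182/2⌋ = 9; lat ⌊3.9742/1⌋ = 3.
Subsquare: lon ⌊0.6182/0.0833333⌋ = 7 → h; lat ⌊0.9742/0.0416667⌋ = 23 → x.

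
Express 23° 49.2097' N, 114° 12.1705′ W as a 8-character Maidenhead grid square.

DL23vt56

Offset from 180°W / 90°S: lon 65.79716°, lat 113.82016°.
Field: lon ⌊65.79716/20⌋ = 3 → D; lat ⌊113.82016/10⌋ = 11 → L.
Square: lon ⌊5.79716/2⌋ = 2; lat ⌊3.82016/1⌋ = 3.
Subsquare: lon ⌊1.79716/0.0833333⌋ = 21 → v; lat ⌊0.82016/0.0416667⌋ = 19 → t.
Extended square: lon ⌊0.04716/0.00833333⌋ = 5; lat ⌊0.02849/0.00416667⌋ = 6.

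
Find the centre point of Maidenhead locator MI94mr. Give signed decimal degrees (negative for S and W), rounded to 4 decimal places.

-5.2708, 79.0417

Field M=12, I=8: +12·20° lon, +8·10° lat → SW at lon 60°, lat -10°.
Square 9, 4: +9·2° lon, +4·1° lat → SW at lon 78°, lat -6°.
Subsquare m=12, r=17: +12·0.0833333° lon, +17·0.0416667° lat → SW at lon 79°, lat -5.29167°.
Cell spans 0.0833333° lon × 0.0416667° lat. Centre is SW corner plus half of each.
latitude -5.2708, longitude 79.0417.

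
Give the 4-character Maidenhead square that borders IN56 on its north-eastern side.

Longitude square 5; +1 → 6.
Latitude square 6; +1 → 7.

IN67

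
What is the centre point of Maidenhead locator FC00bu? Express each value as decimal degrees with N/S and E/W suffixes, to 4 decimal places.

69.1458° S, 79.8750° W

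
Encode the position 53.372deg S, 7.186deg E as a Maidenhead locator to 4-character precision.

Shift to the Maidenhead origin (180°W, 90°S): lon 187.19, lat 36.63.
Field (20°×10°, letters A–R): lon ⌊187.19/20⌋ = 9 → J; lat ⌊36.63/10⌋ = 3 → D.
Square (2°×1°, digits 0–9): lon ⌊7.19/2⌋ = 3; lat ⌊6.63/1⌋ = 6.

JD36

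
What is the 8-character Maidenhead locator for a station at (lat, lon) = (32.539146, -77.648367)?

FM12em29

Shift to the Maidenhead origin (180°W, 90°S): lon 102.35163, lat 122.53915.
Field (20°×10°, letters A–R): lon ⌊102.35163/20⌋ = 5 → F; lat ⌊122.53915/10⌋ = 12 → M.
Square (2°×1°, digits 0–9): lon ⌊2.35163/2⌋ = 1; lat ⌊2.53915/1⌋ = 2.
Subsquare (5′×2.5′, letters a–x): lon ⌊0.35163/0.0833333⌋ = 4 → e; lat ⌊0.53915/0.0416667⌋ = 12 → m.
Extended square (30″×15″, digits 0–9): lon ⌊0.01830/0.00833333⌋ = 2; lat ⌊0.03915/0.00416667⌋ = 9.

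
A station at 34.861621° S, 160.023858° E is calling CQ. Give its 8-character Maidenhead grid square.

RF05ad23

Shift to the Maidenhead origin (180°W, 90°S): lon 340.02386, lat 55.13838.
Field: lon ⌊340.02386/20⌋ = 17 → R; lat ⌊55.13838/10⌋ = 5 → F.
Square: lon ⌊0.02386/2⌋ = 0; lat ⌊5.13838/1⌋ = 5.
Subsquare: lon ⌊0.02386/0.0833333⌋ = 0 → a; lat ⌊0.13838/0.0416667⌋ = 3 → d.
Extended square: lon ⌊0.02386/0.00833333⌋ = 2; lat ⌊0.01338/0.00416667⌋ = 3.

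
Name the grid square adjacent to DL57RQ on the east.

Longitude subsquare r = 17; +1 → 18 = s.
The latitude characters are unchanged.

DL57sq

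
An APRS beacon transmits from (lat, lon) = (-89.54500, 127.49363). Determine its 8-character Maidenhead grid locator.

PA30rk99

Shift to the Maidenhead origin (180°W, 90°S): lon 307.49363, lat 0.45500.
Field: 307.49363/20 → 15 → P, 0.45500/10 → 0 → A; chars PA.
Square: 7.49363/2 → 3, 0.45500/1 → 0; chars 30.
Subsquare: 1.49363/0.0833333 → 17 → r, 0.45500/0.0416667 → 10 → k; chars rk.
Extended square: 0.07696/0.00833333 → 9, 0.03833/0.00416667 → 9; chars 99.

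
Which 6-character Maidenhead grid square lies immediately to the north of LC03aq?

LC03ar

Latitude subsquare q = 16; +1 → 17 = r.
The longitude characters are unchanged.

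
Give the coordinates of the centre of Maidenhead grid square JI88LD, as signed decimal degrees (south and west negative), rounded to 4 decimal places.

-1.8542, 16.9583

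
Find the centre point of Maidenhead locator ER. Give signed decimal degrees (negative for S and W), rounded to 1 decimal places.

85.0, -90.0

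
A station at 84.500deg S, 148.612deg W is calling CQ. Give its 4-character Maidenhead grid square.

Add 180° to longitude and 90° to latitude: 31.39, 5.50.
Field: lon ⌊31.39/20⌋ = 1 → B; lat ⌊5.50/10⌋ = 0 → A.
Square: lon ⌊11.39/2⌋ = 5; lat ⌊5.50/1⌋ = 5.

BA55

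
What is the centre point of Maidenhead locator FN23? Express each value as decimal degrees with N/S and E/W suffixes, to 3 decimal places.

43.500° N, 75.000° W

Field F=5, N=13: +5·20° lon, +13·10° lat → SW at lon -80°, lat 40°.
Square 2, 3: +2·2° lon, +3·1° lat → SW at lon -76°, lat 43°.
Cell spans 2° lon × 1° lat. Centre is SW corner plus half of each.
latitude 43.500° N, longitude 75.000° W.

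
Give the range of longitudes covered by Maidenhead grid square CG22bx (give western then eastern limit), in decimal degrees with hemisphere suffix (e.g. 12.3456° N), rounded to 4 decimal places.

Field C=2, G=6: +2·20° lon, +6·10° lat → SW at lon -140°, lat -30°.
Square 2, 2: +2·2° lon, +2·1° lat → SW at lon -136°, lat -28°.
Subsquare b=1, x=23: +1·0.0833333° lon, +23·0.0416667° lat → SW at lon -135.917°, lat -27.0417°.
Cell spans 0.0833333° lon × 0.0416667° lat.
west 135.9167° W, east 135.8333° W.

135.9167° W, 135.8333° W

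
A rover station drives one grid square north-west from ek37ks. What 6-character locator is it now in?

Longitude subsquare k = 10; −1 → 9 = j.
Latitude subsquare s = 18; +1 → 19 = t.

EK37jt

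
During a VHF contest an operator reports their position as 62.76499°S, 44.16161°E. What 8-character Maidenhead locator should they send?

LC27bf96

Add 180° to longitude and 90° to latitude: 224.16161, 27.23501.
Field: 224.16161/20 → 11 → L, 27.23501/10 → 2 → C; chars LC.
Square: 4.16161/2 → 2, 7.23501/1 → 7; chars 27.
Subsquare: 0.16161/0.0833333 → 1 → b, 0.23501/0.0416667 → 5 → f; chars bf.
Extended square: 0.07828/0.00833333 → 9, 0.02668/0.00416667 → 6; chars 96.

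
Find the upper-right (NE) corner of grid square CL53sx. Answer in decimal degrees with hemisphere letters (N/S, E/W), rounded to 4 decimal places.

Field C=2, L=11: +2·20° lon, +11·10° lat → SW at lon -140°, lat 20°.
Square 5, 3: +5·2° lon, +3·1° lat → SW at lon -130°, lat 23°.
Subsquare s=18, x=23: +18·0.0833333° lon, +23·0.0416667° lat → SW at lon -128.5°, lat 23.9583°.
Cell spans 0.0833333° lon × 0.0416667° lat. NE corner is SW corner plus one full cell.
latitude 24.0000° N, longitude 128.4167° W.

24.0000° N, 128.4167° W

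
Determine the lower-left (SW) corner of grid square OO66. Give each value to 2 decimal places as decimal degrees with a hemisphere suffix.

Field O=14, O=14: +14·20° lon, +14·10° lat → SW at lon 100°, lat 50°.
Square 6, 6: +6·2° lon, +6·1° lat → SW at lon 112°, lat 56°.
latitude 56.00° N, longitude 112.00° E.

56.00° N, 112.00° E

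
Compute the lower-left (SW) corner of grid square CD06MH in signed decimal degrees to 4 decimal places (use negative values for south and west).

-53.7083, -139.0000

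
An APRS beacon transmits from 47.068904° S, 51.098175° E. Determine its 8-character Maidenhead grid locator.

LE52nw13

Shift to the Maidenhead origin (180°W, 90°S): lon 231.09817, lat 42.93110.
Field: 231.09817/20 → 11 → L, 42.93110/10 → 4 → E; chars LE.
Square: 11.09817/2 → 5, 2.93110/1 → 2; chars 52.
Subsquare: 1.09817/0.0833333 → 13 → n, 0.93110/0.0416667 → 22 → w; chars nw.
Extended square: 0.01484/0.00833333 → 1, 0.01443/0.00416667 → 3; chars 13.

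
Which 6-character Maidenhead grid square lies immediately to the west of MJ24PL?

MJ24ol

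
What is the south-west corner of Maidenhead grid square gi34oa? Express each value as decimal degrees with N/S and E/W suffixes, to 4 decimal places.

6.0000° S, 52.8333° W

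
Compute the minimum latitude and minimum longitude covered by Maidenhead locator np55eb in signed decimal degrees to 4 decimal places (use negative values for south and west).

Field N=13, P=15: +13·20° lon, +15·10° lat → SW at lon 80°, lat 60°.
Square 5, 5: +5·2° lon, +5·1° lat → SW at lon 90°, lat 65°.
Subsquare e=4, b=1: +4·0.0833333° lon, +1·0.0416667° lat → SW at lon 90.3333°, lat 65.0417°.
latitude 65.0417, longitude 90.3333.

65.0417, 90.3333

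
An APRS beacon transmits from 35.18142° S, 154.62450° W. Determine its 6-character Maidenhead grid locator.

BF24qt

Offset from 180°W / 90°S: lon 25.3755°, lat 54.8186°.
Field: lon ⌊25.3755/20⌋ = 1 → B; lat ⌊54.8186/10⌋ = 5 → F.
Square: lon ⌊5.3755/2⌋ = 2; lat ⌊4.8186/1⌋ = 4.
Subsquare: lon ⌊1.3755/0.0833333⌋ = 16 → q; lat ⌊0.8186/0.0416667⌋ = 19 → t.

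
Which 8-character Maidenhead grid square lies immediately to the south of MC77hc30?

MC77hb39

Latitude extended square 0; −1 → -1, wraps to 9, carry into subsquare.
Latitude subsquare c = 2; −1 → 1 = b.
The longitude characters are unchanged.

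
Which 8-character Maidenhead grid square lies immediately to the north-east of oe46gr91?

OE46hr02

Longitude extended square 9; +1 → 10, wraps to 0, carry into subsquare.
Longitude subsquare g = 6; +1 → 7 = h.
Latitude extended square 1; +1 → 2.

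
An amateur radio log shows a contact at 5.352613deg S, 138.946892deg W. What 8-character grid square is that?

CI04mp65

Shift to the Maidenhead origin (180°W, 90°S): lon 41.05311, lat 84.64739.
Field: lon ⌊41.05311/20⌋ = 2 → C; lat ⌊84.64739/10⌋ = 8 → I.
Square: lon ⌊1.05311/2⌋ = 0; lat ⌊4.64739/1⌋ = 4.
Subsquare: lon ⌊1.05311/0.0833333⌋ = 12 → m; lat ⌊0.64739/0.0416667⌋ = 15 → p.
Extended square: lon ⌊0.05311/0.00833333⌋ = 6; lat ⌊0.02239/0.00416667⌋ = 5.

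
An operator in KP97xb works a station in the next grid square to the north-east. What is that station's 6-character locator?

LP07ac

Longitude subsquare x = 23; +1 → 24, wraps to 0 = a, carry into square.
Longitude square 9; +1 → 10, wraps to 0, carry into field.
Longitude field K = 10; +1 → 11 = L.
Latitude subsquare b = 1; +1 → 2 = c.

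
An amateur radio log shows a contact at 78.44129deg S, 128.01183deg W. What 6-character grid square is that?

CB51xn

Offset from 180°W / 90°S: lon 51.9882°, lat 11.5587°.
Field: 51.9882/20 → 2 → C, 11.5587/10 → 1 → B; chars CB.
Square: 11.9882/2 → 5, 1.5587/1 → 1; chars 51.
Subsquare: 1.9882/0.0833333 → 23 → x, 0.5587/0.0416667 → 13 → n; chars xn.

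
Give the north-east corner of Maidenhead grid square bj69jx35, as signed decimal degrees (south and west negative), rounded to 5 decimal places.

9.98333, -147.21667

Field B=1, J=9: +1·20° lon, +9·10° lat → SW at lon -160°, lat 0°.
Square 6, 9: +6·2° lon, +9·1° lat → SW at lon -148°, lat 9°.
Subsquare j=9, x=23: +9·0.0833333° lon, +23·0.0416667° lat → SW at lon -147.25°, lat 9.95833°.
Extended square 3, 5: +3·0.00833333° lon, +5·0.00416667° lat → SW at lon -147.225°, lat 9.97917°.
Cell spans 0.00833333° lon × 0.00416667° lat. NE corner is SW corner plus one full cell.
latitude 9.98333, longitude -147.21667.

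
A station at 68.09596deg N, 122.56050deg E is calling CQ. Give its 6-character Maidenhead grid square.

Add 180° to longitude and 90° to latitude: 302.5605, 158.0960.
Field: 302.5605/20 → 15 → P, 158.0960/10 → 15 → P; chars PP.
Square: 2.5605/2 → 1, 8.0960/1 → 8; chars 18.
Subsquare: 0.5605/0.0833333 → 6 → g, 0.0960/0.0416667 → 2 → c; chars gc.

PP18gc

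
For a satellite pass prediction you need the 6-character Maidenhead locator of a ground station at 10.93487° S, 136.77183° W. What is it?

CH19ob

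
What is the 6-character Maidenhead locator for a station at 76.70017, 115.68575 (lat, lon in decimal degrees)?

OQ76uq

Shift to the Maidenhead origin (180°W, 90°S): lon 295.6857, lat 166.7002.
Field: 295.6857/20 → 14 → O, 166.7002/10 → 16 → Q; chars OQ.
Square: 15.6857/2 → 7, 6.7002/1 → 6; chars 76.
Subsquare: 1.6857/0.0833333 → 20 → u, 0.7002/0.0416667 → 16 → q; chars uq.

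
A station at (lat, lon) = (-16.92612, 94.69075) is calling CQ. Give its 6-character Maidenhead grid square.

NH73ib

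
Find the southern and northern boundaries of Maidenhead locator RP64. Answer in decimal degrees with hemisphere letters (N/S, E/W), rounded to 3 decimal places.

64.000° N, 65.000° N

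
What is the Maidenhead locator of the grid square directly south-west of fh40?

Longitude square 4; −1 → 3.
Latitude square 0; −1 → -1, wraps to 9, carry into field.
Latitude field H = 7; −1 → 6 = G.

FG39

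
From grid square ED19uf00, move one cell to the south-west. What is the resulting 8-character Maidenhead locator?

ED19te99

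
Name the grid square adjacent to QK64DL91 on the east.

QK64el01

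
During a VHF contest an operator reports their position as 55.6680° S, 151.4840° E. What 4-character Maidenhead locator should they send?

Shift to the Maidenhead origin (180°W, 90°S): lon 331.48, lat 34.33.
Field: 331.48/20 → 16 → Q, 34.33/10 → 3 → D; chars QD.
Square: 11.48/2 → 5, 4.33/1 → 4; chars 54.

QD54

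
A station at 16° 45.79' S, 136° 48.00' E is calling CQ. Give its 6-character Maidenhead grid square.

PH83jf

Shift to the Maidenhead origin (180°W, 90°S): lon 316.8000, lat 73.2368.
Field: lon ⌊316.8000/20⌋ = 15 → P; lat ⌊73.2368/10⌋ = 7 → H.
Square: lon ⌊16.8000/2⌋ = 8; lat ⌊3.2368/1⌋ = 3.
Subsquare: lon ⌊0.8000/0.0833333⌋ = 9 → j; lat ⌊0.2368/0.0416667⌋ = 5 → f.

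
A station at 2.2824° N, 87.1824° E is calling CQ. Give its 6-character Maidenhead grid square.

NJ32og

Add 180° to longitude and 90° to latitude: 267.1824, 92.2824.
Field (20°×10°, letters A–R): lon ⌊267.1824/20⌋ = 13 → N; lat ⌊92.2824/10⌋ = 9 → J.
Square (2°×1°, digits 0–9): lon ⌊7.1824/2⌋ = 3; lat ⌊2.2824/1⌋ = 2.
Subsquare (5′×2.5′, letters a–x): lon ⌊1.1824/0.0833333⌋ = 14 → o; lat ⌊0.2824/0.0416667⌋ = 6 → g.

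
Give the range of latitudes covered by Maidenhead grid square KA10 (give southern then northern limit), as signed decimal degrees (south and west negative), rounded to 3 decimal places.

-90.000, -89.000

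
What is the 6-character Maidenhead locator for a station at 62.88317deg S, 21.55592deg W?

HC97fc

Shift to the Maidenhead origin (180°W, 90°S): lon 158.4441, lat 27.1168.
Field: 158.4441/20 → 7 → H, 27.1168/10 → 2 → C; chars HC.
Square: 18.4441/2 → 9, 7.1168/1 → 7; chars 97.
Subsquare: 0.4441/0.0833333 → 5 → f, 0.1168/0.0416667 → 2 → c; chars fc.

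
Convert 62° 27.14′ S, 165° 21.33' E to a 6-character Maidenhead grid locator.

RC27qn

Add 180° to longitude and 90° to latitude: 345.3555, 27.5477.
Field (20°×10°, letters A–R): 345.3555/20 → 17 → R, 27.5477/10 → 2 → C; chars RC.
Square (2°×1°, digits 0–9): 5.3555/2 → 2, 7.5477/1 → 7; chars 27.
Subsquare (5′×2.5′, letters a–x): 1.3555/0.0833333 → 16 → q, 0.5477/0.0416667 → 13 → n; chars qn.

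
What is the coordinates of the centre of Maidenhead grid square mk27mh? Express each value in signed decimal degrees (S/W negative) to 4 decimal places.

Field M=12, K=10: +12·20° lon, +10·10° lat → SW at lon 60°, lat 10°.
Square 2, 7: +2·2° lon, +7·1° lat → SW at lon 64°, lat 17°.
Subsquare m=12, h=7: +12·0.0833333° lon, +7·0.0416667° lat → SW at lon 65°, lat 17.2917°.
Cell spans 0.0833333° lon × 0.0416667° lat. Centre is SW corner plus half of each.
latitude 17.3125, longitude 65.0417.

17.3125, 65.0417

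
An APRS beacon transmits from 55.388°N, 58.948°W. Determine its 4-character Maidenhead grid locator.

GO05

Offset from 180°W / 90°S: lon 121.05°, lat 145.39°.
Field (20°×10°, letters A–R): 121.05/20 → 6 → G, 145.39/10 → 14 → O; chars GO.
Square (2°×1°, digits 0–9): 1.05/2 → 0, 5.39/1 → 5; chars 05.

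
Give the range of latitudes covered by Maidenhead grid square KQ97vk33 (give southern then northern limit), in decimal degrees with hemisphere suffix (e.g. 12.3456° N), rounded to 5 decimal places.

77.42917° N, 77.43333° N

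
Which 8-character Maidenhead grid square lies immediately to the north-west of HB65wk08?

HB65vk99

Longitude extended square 0; −1 → -1, wraps to 9, carry into subsquare.
Longitude subsquare w = 22; −1 → 21 = v.
Latitude extended square 8; +1 → 9.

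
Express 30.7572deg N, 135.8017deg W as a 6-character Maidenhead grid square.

CM20cs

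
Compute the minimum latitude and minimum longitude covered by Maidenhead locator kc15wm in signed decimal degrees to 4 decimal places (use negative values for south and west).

-64.5000, 23.8333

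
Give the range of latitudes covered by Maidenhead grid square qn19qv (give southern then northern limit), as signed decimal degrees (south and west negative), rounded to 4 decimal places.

49.8750, 49.9167

Field Q=16, N=13: +16·20° lon, +13·10° lat → SW at lon 140°, lat 40°.
Square 1, 9: +1·2° lon, +9·1° lat → SW at lon 142°, lat 49°.
Subsquare q=16, v=21: +16·0.0833333° lon, +21·0.0416667° lat → SW at lon 143.333°, lat 49.875°.
Cell spans 0.0833333° lon × 0.0416667° lat.
south 49.8750, north 49.9167.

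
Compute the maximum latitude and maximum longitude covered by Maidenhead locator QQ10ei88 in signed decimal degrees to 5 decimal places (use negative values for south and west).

Field Q=16, Q=16: +16·20° lon, +16·10° lat → SW at lon 140°, lat 70°.
Square 1, 0: +1·2° lon, +0·1° lat → SW at lon 142°, lat 70°.
Subsquare e=4, i=8: +4·0.0833333° lon, +8·0.0416667° lat → SW at lon 142.333°, lat 70.3333°.
Extended square 8, 8: +8·0.00833333° lon, +8·0.00416667° lat → SW at lon 142.4°, lat 70.3667°.
Cell spans 0.00833333° lon × 0.00416667° lat. NE corner is SW corner plus one full cell.
latitude 70.37083, longitude 142.40833.

70.37083, 142.40833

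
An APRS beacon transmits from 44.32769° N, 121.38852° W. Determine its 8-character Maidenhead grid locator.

Shift to the Maidenhead origin (180°W, 90°S): lon 58.61148, lat 134.32769.
Field (20°×10°, letters A–R): lon ⌊58.61148/20⌋ = 2 → C; lat ⌊134.32769/10⌋ = 13 → N.
Square (2°×1°, digits 0–9): lon ⌊18.61148/2⌋ = 9; lat ⌊4.32769/1⌋ = 4.
Subsquare (5′×2.5′, letters a–x): lon ⌊0.61148/0.0833333⌋ = 7 → h; lat ⌊0.32769/0.0416667⌋ = 7 → h.
Extended square (30″×15″, digits 0–9): lon ⌊0.02815/0.00833333⌋ = 3; lat ⌊0.03602/0.00416667⌋ = 8.

CN94hh38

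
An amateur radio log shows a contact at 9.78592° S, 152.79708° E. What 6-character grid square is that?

QI60jf

Add 180° to longitude and 90° to latitude: 332.7971, 80.2141.
Field: lon ⌊332.7971/20⌋ = 16 → Q; lat ⌊80.2141/10⌋ = 8 → I.
Square: lon ⌊12.7971/2⌋ = 6; lat ⌊0.2141/1⌋ = 0.
Subsquare: lon ⌊0.7971/0.0833333⌋ = 9 → j; lat ⌊0.2141/0.0416667⌋ = 5 → f.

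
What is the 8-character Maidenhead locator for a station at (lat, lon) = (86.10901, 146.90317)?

Offset from 180°W / 90°S: lon 326.90317°, lat 176.10901°.
Field (20°×10°, letters A–R): lon ⌊326.90317/20⌋ = 16 → Q; lat ⌊176.10901/10⌋ = 17 → R.
Square (2°×1°, digits 0–9): lon ⌊6.90317/2⌋ = 3; lat ⌊6.10901/1⌋ = 6.
Subsquare (5′×2.5′, letters a–x): lon ⌊0.90317/0.0833333⌋ = 10 → k; lat ⌊0.10901/0.0416667⌋ = 2 → c.
Extended square (30″×15″, digits 0–9): lon ⌊0.06984/0.00833333⌋ = 8; lat ⌊0.02568/0.00416667⌋ = 6.

QR36kc86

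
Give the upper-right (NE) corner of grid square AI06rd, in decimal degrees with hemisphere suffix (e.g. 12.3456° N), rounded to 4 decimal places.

3.8333° S, 178.5000° W

Field A=0, I=8: +0·20° lon, +8·10° lat → SW at lon -180°, lat -10°.
Square 0, 6: +0·2° lon, +6·1° lat → SW at lon -180°, lat -4°.
Subsquare r=17, d=3: +17·0.0833333° lon, +3·0.0416667° lat → SW at lon -178.583°, lat -3.875°.
Cell spans 0.0833333° lon × 0.0416667° lat. NE corner is SW corner plus one full cell.
latitude 3.8333° S, longitude 178.5000° W.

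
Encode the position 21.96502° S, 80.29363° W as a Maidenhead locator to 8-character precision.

Add 180° to longitude and 90° to latitude: 99.70637, 68.03498.
Field (20°×10°, letters A–R): 99.70637/20 → 4 → E, 68.03498/10 → 6 → G; chars EG.
Square (2°×1°, digits 0–9): 19.70637/2 → 9, 8.03498/1 → 8; chars 98.
Subsquare (5′×2.5′, letters a–x): 1.70637/0.0833333 → 20 → u, 0.03498/0.0416667 → 0 → a; chars ua.
Extended square (30″×15″, digits 0–9): 0.03970/0.00833333 → 4, 0.03498/0.00416667 → 8; chars 48.

EG98ua48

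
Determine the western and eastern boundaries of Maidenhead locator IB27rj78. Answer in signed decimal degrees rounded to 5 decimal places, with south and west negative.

Field I=8, B=1: +8·20° lon, +1·10° lat → SW at lon -20°, lat -80°.
Square 2, 7: +2·2° lon, +7·1° lat → SW at lon -16°, lat -73°.
Subsquare r=17, j=9: +17·0.0833333° lon, +9·0.0416667° lat → SW at lon -14.5833°, lat -72.625°.
Extended square 7, 8: +7·0.00833333° lon, +8·0.00416667° lat → SW at lon -14.525°, lat -72.5917°.
Cell spans 0.00833333° lon × 0.00416667° lat.
west -14.52500, east -14.51667.

-14.52500, -14.51667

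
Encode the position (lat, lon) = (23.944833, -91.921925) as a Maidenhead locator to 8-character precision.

Add 180° to longitude and 90° to latitude: 88.07807, 113.94483.
Field: lon ⌊88.07807/20⌋ = 4 → E; lat ⌊113.94483/10⌋ = 11 → L.
Square: lon ⌊8.07807/2⌋ = 4; lat ⌊3.94483/1⌋ = 3.
Subsquare: lon ⌊0.07807/0.0833333⌋ = 0 → a; lat ⌊0.94483/0.0416667⌋ = 22 → w.
Extended square: lon ⌊0.07807/0.00833333⌋ = 9; lat ⌊0.02817/0.00416667⌋ = 6.

EL43aw96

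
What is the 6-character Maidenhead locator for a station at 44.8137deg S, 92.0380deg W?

EE35xe

Offset from 180°W / 90°S: lon 87.9620°, lat 45.1863°.
Field: lon ⌊87.9620/20⌋ = 4 → E; lat ⌊45.1863/10⌋ = 4 → E.
Square: lon ⌊7.9620/2⌋ = 3; lat ⌊5.1863/1⌋ = 5.
Subsquare: lon ⌊1.9620/0.0833333⌋ = 23 → x; lat ⌊0.1863/0.0416667⌋ = 4 → e.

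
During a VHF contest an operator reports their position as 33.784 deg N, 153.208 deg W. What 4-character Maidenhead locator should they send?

BM33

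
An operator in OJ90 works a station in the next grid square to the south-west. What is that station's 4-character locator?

OI89

Longitude square 9; −1 → 8.
Latitude square 0; −1 → -1, wraps to 9, carry into field.
Latitude field J = 9; −1 → 8 = I.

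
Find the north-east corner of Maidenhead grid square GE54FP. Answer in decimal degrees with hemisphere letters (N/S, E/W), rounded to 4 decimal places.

45.3333° S, 49.5000° W

Field G=6, E=4: +6·20° lon, +4·10° lat → SW at lon -60°, lat -50°.
Square 5, 4: +5·2° lon, +4·1° lat → SW at lon -50°, lat -46°.
Subsquare f=5, p=15: +5·0.0833333° lon, +15·0.0416667° lat → SW at lon -49.5833°, lat -45.375°.
Cell spans 0.0833333° lon × 0.0416667° lat. NE corner is SW corner plus one full cell.
latitude 45.3333° S, longitude 49.5000° W.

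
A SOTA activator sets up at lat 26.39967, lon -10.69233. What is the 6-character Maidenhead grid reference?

Offset from 180°W / 90°S: lon 169.3077°, lat 116.3997°.
Field: lon ⌊169.3077/20⌋ = 8 → I; lat ⌊116.3997/10⌋ = 11 → L.
Square: lon ⌊9.3077/2⌋ = 4; lat ⌊6.3997/1⌋ = 6.
Subsquare: lon ⌊1.3077/0.0833333⌋ = 15 → p; lat ⌊0.3997/0.0416667⌋ = 9 → j.

IL46pj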